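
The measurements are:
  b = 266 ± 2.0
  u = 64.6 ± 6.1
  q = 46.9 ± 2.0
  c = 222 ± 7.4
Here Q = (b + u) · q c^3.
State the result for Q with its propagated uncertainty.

(1.70 ± 0.187) × 10^11

Let w = b + u = 331. δw = √(δb² + δu²) = √(4.00 + 37.2) = 6.42, so δw/w = 0.0194.
Q is then a monomial in w, q, c:
δQ/Q = √((δw/w)² + (1·δq/q)² + (3·δc/c)²) = √(0.000377 + 0.00182 + 0.0100) = 0.110
Q = 1.7e+11, so δQ = 0.110 × 1.7e+11 = 1.87e+10.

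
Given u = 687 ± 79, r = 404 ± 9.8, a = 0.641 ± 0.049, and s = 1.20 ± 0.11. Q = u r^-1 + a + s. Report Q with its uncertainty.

Let p = u·r^-1 = 1.70. δp/p = √((1·δu/u)² + (-1·δr/r)²) = √(0.0132 + 0.000588) = 0.118, so δp = 0.200.
Q = p + a + s: δQ = √(δp² + δa² + δs²) = √(0.0399 + 0.00240 + 0.0121) = 0.233
Q = 3.54.

3.54 ± 0.233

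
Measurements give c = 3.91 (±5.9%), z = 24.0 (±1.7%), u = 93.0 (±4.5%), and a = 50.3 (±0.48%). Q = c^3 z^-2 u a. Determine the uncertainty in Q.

90.2

Q is a product of powers, so relative uncertainties combine in quadrature:
  (3·δc/c)² = (3×0.0590)² = 0.0313;  (-2·δz/z)² = (-2×0.0170)² = 0.00116;  (1·δu/u)² = (1×0.0450)² = 0.00202;  (1·δa/a)² = (1×0.00480)² = 2.3e-05
δQ/Q = √(0.0345) = 0.186
Q = 485, so δQ = 0.186 × 485 = 90.2.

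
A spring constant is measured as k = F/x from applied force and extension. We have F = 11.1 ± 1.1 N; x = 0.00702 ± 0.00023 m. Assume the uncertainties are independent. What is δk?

165 N/m

Products/powers → add relative errors in quadrature, weighted by exponent:
  (1·δF/F)² = (1×0.0991)² = 0.00982;  (-1·δx/x)² = (-1×0.0328)² = 0.00107
δk/k = √(0.0109) = 0.104
k = 1580 N/m, so δk = 0.104 × 1580 = 165 N/m.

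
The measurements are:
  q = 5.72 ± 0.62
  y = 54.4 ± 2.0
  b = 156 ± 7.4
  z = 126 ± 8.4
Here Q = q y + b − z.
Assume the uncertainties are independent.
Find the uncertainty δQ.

Let p = q·y = 311. δp/p = √((1·δq/q)² + (1·δy/y)²) = √(0.0117 + 0.00135) = 0.114, so δp = 35.6.
Q = p + b − z: δQ = √(δp² + δb² + δz²) = √(1270 + 54.8 + 70.6) = 37.3

37.3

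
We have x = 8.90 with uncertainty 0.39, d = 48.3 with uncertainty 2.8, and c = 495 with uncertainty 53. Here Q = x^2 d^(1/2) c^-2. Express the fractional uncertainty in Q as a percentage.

Products/powers → add relative errors in quadrature, weighted by exponent:
  (2·δx/x)² = (2×0.0438)² = 0.00768;  (½·δd/d)² = (0.5×0.0580)² = 0.000840;  (-2·δc/c)² = (-2×0.107)² = 0.0459
δQ/Q = √(0.0544) = 0.233

23.3%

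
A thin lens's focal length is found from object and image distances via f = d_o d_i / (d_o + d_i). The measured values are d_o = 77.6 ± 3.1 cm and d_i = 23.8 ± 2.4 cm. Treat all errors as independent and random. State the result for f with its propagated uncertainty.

∂f/∂d_o = (d_i/(d_o+d_i))² = 0.0551;  ∂f/∂d_i = (d_o/(d_o+d_i))² = 0.586
δf = √((∂f/∂d_o · δd_o)² + (∂f/∂d_i · δd_i)²) = √(0.0292 + 1.98) = 1.42 cm
f = 18.2 cm.

18.2 ± 1.42 cm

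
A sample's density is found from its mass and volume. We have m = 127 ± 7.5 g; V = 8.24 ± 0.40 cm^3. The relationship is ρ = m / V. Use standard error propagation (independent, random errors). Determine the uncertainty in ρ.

ρ is a product of powers, so relative uncertainties combine in quadrature:
  (1·δm/m)² = (1×0.0591)² = 0.00349;  (-1·δV/V)² = (-1×0.0485)² = 0.00236
δρ/ρ = √(0.00584) = 0.0764
ρ = 15.4 g/cm^3, so δρ = 0.0764 × 15.4 = 1.18 g/cm^3.

1.18 g/cm^3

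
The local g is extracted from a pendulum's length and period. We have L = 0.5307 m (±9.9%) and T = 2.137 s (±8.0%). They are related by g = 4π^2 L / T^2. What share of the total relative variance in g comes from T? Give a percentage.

72.3%

(δg/g)² = (1·δL/L)² + (-2·δT/T)²
  L term: (1×0.0990)² = 0.00980
  T term: (-2×0.0800)² = 0.0256
Total = 0.0354. Share from T = 0.0256/0.0354 = 0.723.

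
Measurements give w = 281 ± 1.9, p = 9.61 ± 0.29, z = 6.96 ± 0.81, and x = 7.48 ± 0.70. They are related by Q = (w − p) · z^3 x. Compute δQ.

Let u = w − p = 271. δu = √(δw² + δp²) = √(3.61 + 0.0841) = 1.92, so δu/u = 0.00708.
Q is then a monomial in u, z, x:
δQ/Q = √((δu/u)² + (3·δz/z)² + (1·δx/x)²) = √(5.02e-05 + 0.122 + 0.00876) = 0.362
Q = 6.84e+05, so δQ = 0.362 × 6.84e+05 = 2.47e+05.

2.47e+05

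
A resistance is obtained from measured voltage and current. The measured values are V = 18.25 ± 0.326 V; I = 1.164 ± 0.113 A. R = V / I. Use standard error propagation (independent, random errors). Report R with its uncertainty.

For a monomial R ∝ V, I^-1, fractional errors add in quadrature:
  (1·δV/V)² = (1×0.0179)² = 0.000319;  (-1·δI/I)² = (-1×0.0971)² = 0.00942
δR/R = √(0.00974) = 0.0987
R = 15.68 Ω, so δR = 0.0987 × 15.68 = 1.55 Ω.

15.68 ± 1.55 Ω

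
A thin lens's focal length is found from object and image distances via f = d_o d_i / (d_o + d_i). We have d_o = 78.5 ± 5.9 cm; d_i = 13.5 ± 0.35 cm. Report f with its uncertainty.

∂f/∂d_o = (d_i/(d_o+d_i))² = 0.0215;  ∂f/∂d_i = (d_o/(d_o+d_i))² = 0.728
δf = √((∂f/∂d_o · δd_o)² + (∂f/∂d_i · δd_i)²) = √(0.0161 + 0.0649) = 0.285 cm
f = 11.5 cm.

11.5 ± 0.285 cm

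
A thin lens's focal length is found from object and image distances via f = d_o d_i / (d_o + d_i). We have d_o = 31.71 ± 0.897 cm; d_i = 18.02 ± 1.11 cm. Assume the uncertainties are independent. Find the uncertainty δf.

0.466 cm

∂f/∂d_o = (d_i/(d_o+d_i))² = 0.131;  ∂f/∂d_i = (d_o/(d_o+d_i))² = 0.407
δf = √((∂f/∂d_o · δd_o)² + (∂f/∂d_i · δd_i)²) = √(0.0139 + 0.204) = 0.466 cm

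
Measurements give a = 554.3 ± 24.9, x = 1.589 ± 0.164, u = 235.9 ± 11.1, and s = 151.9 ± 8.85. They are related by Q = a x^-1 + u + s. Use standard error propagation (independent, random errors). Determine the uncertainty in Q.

41.8

Let p = a·x^-1 = 348.8. δp/p = √((1·δa/a)² + (-1·δx/x)²) = √(0.00202 + 0.0107) = 0.113, so δp = 39.3.
Q = p + u + s: δQ = √(δp² + δu² + δs²) = √(1540 + 123 + 78.3) = 41.8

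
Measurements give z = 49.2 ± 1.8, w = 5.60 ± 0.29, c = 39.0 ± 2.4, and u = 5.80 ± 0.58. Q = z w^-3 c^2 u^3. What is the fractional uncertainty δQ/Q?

Since Q is a product/quotient, work with relative uncertainties:
  (1·δz/z)² = (1×0.0366)² = 0.00134;  (-3·δw/w)² = (-3×0.0518)² = 0.0241;  (2·δc/c)² = (2×0.0615)² = 0.0151;  (3·δu/u)² = (3×0.100)² = 0.0900
δQ/Q = √(0.131) = 0.361

0.361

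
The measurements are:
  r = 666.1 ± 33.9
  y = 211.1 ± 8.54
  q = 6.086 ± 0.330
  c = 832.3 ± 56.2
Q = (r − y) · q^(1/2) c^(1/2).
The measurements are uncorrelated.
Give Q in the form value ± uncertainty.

Let u = r − y = 455.0. δu = √(δr² + δy²) = √(1150 + 72.9) = 35.0, so δu/u = 0.0768.
Q is then a monomial in u, q, c:
δQ/Q = √((δu/u)² + (½·δq/q)² + (½·δc/c)²) = √(0.00590 + 0.000735 + 0.00114) = 0.0882
Q = 32380, so δQ = 0.0882 × 32380 = 2860.

32380 ± 2860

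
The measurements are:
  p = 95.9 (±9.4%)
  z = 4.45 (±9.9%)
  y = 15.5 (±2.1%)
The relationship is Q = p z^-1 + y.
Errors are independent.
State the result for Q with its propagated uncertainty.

37.1 ± 2.96

Let w = p·z^-1 = 21.6. δw/w = √((1·δp/p)² + (-1·δz/z)²) = √(0.00884 + 0.00980) = 0.137, so δw = 2.94.
Q = w + y: δQ = √(δw² + δy²) = √(8.66 + 0.106) = 2.96
Q = 37.1.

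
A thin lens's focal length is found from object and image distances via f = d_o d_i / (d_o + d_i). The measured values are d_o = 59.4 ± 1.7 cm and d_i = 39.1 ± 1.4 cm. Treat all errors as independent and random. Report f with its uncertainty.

∂f/∂d_o = (d_i/(d_o+d_i))² = 0.158;  ∂f/∂d_i = (d_o/(d_o+d_i))² = 0.364
δf = √((∂f/∂d_o · δd_o)² + (∂f/∂d_i · δd_i)²) = √(0.0718 + 0.259) = 0.575 cm
f = 23.6 cm.

23.6 ± 0.575 cm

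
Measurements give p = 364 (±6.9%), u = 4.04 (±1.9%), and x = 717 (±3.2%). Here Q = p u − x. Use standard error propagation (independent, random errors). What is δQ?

108

Let w = p·u = 1470. δw/w = √((1·δp/p)² + (1·δu/u)²) = √(0.00476 + 0.000361) = 0.0716, so δw = 105.
Q = w − x: δQ = √(δw² + δx²) = √(11100 + 526) = 108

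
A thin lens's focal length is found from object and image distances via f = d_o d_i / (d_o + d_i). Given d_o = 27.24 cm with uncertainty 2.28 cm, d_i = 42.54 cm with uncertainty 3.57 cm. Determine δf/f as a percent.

∂f/∂d_o = (d_i/(d_o+d_i))² = 0.372;  ∂f/∂d_i = (d_o/(d_o+d_i))² = 0.152
δf = √((∂f/∂d_o · δd_o)² + (∂f/∂d_i · δd_i)²) = √(0.718 + 0.296) = 1.01 cm
f = 16.61 cm, so δf/f = 1.01/16.61 = 0.0606.

6.06%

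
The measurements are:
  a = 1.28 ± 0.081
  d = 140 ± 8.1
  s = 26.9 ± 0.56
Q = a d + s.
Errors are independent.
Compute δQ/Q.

0.0746

Let p = a·d = 179. δp/p = √((1·δa/a)² + (1·δd/d)²) = √(0.00400 + 0.00335) = 0.0857, so δp = 15.4.
Q = p + s: δQ = √(δp² + δs²) = √(236 + 0.314) = 15.4
Q = 206, so δQ/Q = 15.4/206 = 0.0746.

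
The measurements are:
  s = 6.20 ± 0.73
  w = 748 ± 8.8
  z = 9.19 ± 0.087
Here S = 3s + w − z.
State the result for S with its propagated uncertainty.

For a sum/difference, combine absolute errors in quadrature:
  (3·δs)² = 4.80;  (δw)² = 77.4;  (δz)² = 0.00757
δS = √(82.2) = 9.07
S = 757.

757 ± 9.07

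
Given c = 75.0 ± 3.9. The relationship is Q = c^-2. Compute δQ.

Q ∝ c^-2, so δQ/Q = |-2| · δc/c = 2 × 0.0520 = 0.104.
Q = 0.000178, so δQ = 0.104 × 0.000178 = 1.85e-05.

1.85e-05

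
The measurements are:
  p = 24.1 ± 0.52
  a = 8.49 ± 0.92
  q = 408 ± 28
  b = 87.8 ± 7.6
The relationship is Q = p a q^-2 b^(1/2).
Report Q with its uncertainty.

0.0115 ± 0.00209

Since Q is a product/quotient, work with relative uncertainties:
  (1·δp/p)² = (1×0.0216)² = 0.000466;  (1·δa/a)² = (1×0.108)² = 0.0117;  (-2·δq/q)² = (-2×0.0686)² = 0.0188;  (½·δb/b)² = (0.5×0.0866)² = 0.00187
δQ/Q = √(0.0329) = 0.181
Q = 0.0115, so δQ = 0.181 × 0.0115 = 0.00209.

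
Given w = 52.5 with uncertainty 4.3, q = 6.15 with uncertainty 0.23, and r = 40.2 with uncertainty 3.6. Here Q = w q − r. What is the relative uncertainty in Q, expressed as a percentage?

Let p = w·q = 323. δp/p = √((1·δw/w)² + (1·δq/q)²) = √(0.00671 + 0.00140) = 0.0900, so δp = 29.1.
Q = p − r: δQ = √(δp² + δr²) = √(845 + 13.0) = 29.3
Q = 283, so δQ/Q = 29.3/283 = 0.104.

10.4%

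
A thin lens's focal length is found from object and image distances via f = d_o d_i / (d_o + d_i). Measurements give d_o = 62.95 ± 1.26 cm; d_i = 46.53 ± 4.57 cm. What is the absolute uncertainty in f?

1.53 cm

∂f/∂d_o = (d_i/(d_o+d_i))² = 0.181;  ∂f/∂d_i = (d_o/(d_o+d_i))² = 0.331
δf = √((∂f/∂d_o · δd_o)² + (∂f/∂d_i · δd_i)²) = √(0.0518 + 2.28) = 1.53 cm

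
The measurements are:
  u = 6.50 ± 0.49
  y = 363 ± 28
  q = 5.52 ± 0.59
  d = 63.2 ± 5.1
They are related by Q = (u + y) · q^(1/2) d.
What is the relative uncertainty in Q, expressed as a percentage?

12.3%

Let w = u + y = 370. δw = √(δu² + δy²) = √(0.240 + 784) = 28.0, so δw/w = 0.0758.
Q is then a monomial in w, q, d:
δQ/Q = √((δw/w)² + (½·δq/q)² + (1·δd/d)²) = √(0.00574 + 0.00286 + 0.00651) = 0.123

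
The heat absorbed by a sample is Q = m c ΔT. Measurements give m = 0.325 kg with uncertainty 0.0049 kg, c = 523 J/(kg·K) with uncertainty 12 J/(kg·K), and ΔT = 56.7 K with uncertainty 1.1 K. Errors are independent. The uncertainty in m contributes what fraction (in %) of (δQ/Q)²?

(δQ/Q)² = (1·δm/m)² + (1·δc/c)² + (1·δΔT/ΔT)²
  m term: (1×0.0151)² = 0.000227
  c term: (1×0.0229)² = 0.000526
  ΔT term: (1×0.0194)² = 0.000376
Total = 0.00113. Share from m = 0.000227/0.00113 = 0.201.

20.1%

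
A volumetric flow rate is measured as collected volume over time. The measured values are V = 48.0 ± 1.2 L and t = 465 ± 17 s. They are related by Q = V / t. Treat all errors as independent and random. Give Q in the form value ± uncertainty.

0.103 ± 0.00457 L/s

Products/powers → add relative errors in quadrature, weighted by exponent:
  (1·δV/V)² = (1×0.0250)² = 0.000625;  (-1·δt/t)² = (-1×0.0366)² = 0.00134
δQ/Q = √(0.00196) = 0.0443
Q = 0.103 L/s, so δQ = 0.0443 × 0.103 = 0.00457 L/s.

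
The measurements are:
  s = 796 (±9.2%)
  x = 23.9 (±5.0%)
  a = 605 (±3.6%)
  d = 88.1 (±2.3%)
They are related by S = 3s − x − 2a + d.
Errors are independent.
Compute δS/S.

0.180

For a sum/difference, combine absolute errors in quadrature:
  (3·δs)² = 48300;  (δx)² = 1.43;  (2·δa)² = 1900;  (δd)² = 4.11
δS = √(50200) = 224
S = 1240, so δS/S = 224/1240 = 0.180.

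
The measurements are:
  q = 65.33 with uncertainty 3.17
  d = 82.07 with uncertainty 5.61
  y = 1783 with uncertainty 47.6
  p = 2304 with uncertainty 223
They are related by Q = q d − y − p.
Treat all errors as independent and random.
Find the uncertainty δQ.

504

Let w = q·d = 5362. δw/w = √((1·δq/q)² + (1·δd/d)²) = √(0.00235 + 0.00467) = 0.0838, so δw = 449.
Q = w − y − p: δQ = √(δw² + δy² + δp²) = √(2.02e+05 + 2270 + 49700) = 504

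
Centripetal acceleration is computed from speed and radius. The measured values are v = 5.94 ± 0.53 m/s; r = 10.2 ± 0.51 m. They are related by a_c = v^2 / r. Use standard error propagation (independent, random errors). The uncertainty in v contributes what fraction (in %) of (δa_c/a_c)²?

92.7%

(δa_c/a_c)² = (2·δv/v)² + (-1·δr/r)²
  v term: (2×0.0892)² = 0.0318
  r term: (-1×0.0500)² = 0.00250
Total = 0.0343. Share from v = 0.0318/0.0343 = 0.927.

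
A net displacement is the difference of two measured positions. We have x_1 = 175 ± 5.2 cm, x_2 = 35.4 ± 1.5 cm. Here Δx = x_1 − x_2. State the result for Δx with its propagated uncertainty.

140 ± 5.41 cm

Absolute uncertainties add in quadrature for a linear combination:
  (δx_1)² = 27.0;  (δx_2)² = 2.25
δΔx = √(29.3) = 5.41 cm
Δx = 140 cm.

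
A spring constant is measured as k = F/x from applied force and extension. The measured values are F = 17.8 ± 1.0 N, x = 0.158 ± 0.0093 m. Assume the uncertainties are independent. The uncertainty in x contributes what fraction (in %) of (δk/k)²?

52.3%

(δk/k)² = (1·δF/F)² + (-1·δx/x)²
  F term: (1×0.0562)² = 0.00316
  x term: (-1×0.0589)² = 0.00346
Total = 0.00662. Share from x = 0.00346/0.00662 = 0.523.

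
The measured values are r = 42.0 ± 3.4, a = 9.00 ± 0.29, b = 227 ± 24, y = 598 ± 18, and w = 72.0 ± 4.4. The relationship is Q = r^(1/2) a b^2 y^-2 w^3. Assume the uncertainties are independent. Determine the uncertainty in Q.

Since Q is a product/quotient, work with relative uncertainties:
  (½·δr/r)² = (0.5×0.0810)² = 0.00164;  (1·δa/a)² = (1×0.0322)² = 0.00104;  (2·δb/b)² = (2×0.106)² = 0.0447;  (-2·δy/y)² = (-2×0.0301)² = 0.00362;  (3·δw/w)² = (3×0.0611)² = 0.0336
δQ/Q = √(0.0846) = 0.291
Q = 3.14e+06, so δQ = 0.291 × 3.14e+06 = 9.13e+05.

9.13e+05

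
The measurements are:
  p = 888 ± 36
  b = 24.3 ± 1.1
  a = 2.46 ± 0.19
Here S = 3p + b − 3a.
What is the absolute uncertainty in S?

Sums and differences: (δS)² = Σ (cᵢ δxᵢ)².
  (3·δp)² = 11700;  (δb)² = 1.21;  (3·δa)² = 0.325
δS = √(11700) = 108

108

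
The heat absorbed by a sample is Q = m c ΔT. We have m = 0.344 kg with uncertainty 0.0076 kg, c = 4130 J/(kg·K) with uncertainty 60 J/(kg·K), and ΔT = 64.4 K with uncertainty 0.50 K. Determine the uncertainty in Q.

2520 J

Relative error in a monomial: (δQ/Q)² = Σ (nᵢ · δxᵢ/xᵢ)².
  (1·δm/m)² = (1×0.0221)² = 0.000488;  (1·δc/c)² = (1×0.0145)² = 0.000211;  (1·δΔT/ΔT)² = (1×0.00776)² = 6.03e-05
δQ/Q = √(0.000759) = 0.0276
Q = 91500 J, so δQ = 0.0276 × 91500 = 2520 J.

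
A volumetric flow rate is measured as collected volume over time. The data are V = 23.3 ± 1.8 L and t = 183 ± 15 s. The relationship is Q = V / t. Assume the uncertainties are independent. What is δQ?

0.0143 L/s

Products/powers → add relative errors in quadrature, weighted by exponent:
  (1·δV/V)² = (1×0.0773)² = 0.00597;  (-1·δt/t)² = (-1×0.0820)² = 0.00672
δQ/Q = √(0.0127) = 0.113
Q = 0.127 L/s, so δQ = 0.113 × 0.127 = 0.0143 L/s.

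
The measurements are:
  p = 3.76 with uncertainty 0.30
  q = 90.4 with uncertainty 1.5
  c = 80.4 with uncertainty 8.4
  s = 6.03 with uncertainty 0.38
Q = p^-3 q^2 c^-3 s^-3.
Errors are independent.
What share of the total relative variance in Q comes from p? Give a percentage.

(δQ/Q)² = (-3·δp/p)² + (2·δq/q)² + (-3·δc/c)² + (-3·δs/s)²
  p term: (-3×0.0798)² = 0.0573
  q term: (2×0.0166)² = 0.00110
  c term: (-3×0.104)² = 0.0982
  s term: (-3×0.0630)² = 0.0357
Total = 0.192. Share from p = 0.0573/0.192 = 0.298.

29.8%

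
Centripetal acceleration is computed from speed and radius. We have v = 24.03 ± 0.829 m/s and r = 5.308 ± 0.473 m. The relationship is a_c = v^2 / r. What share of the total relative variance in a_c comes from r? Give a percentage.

(δa_c/a_c)² = (2·δv/v)² + (-1·δr/r)²
  v term: (2×0.0345)² = 0.00476
  r term: (-1×0.0891)² = 0.00794
Total = 0.0127. Share from r = 0.00794/0.0127 = 0.625.

62.5%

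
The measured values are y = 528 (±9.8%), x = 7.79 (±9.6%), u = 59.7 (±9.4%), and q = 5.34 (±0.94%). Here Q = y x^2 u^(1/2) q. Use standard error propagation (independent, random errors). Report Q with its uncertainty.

Each factor contributes (exponent × relative error)² to (δQ/Q)²:
  (1·δy/y)² = (1×0.0980)² = 0.00960;  (2·δx/x)² = (2×0.0960)² = 0.0369;  (½·δu/u)² = (0.5×0.0940)² = 0.00221;  (1·δq/q)² = (1×0.00940)² = 8.84e-05
δQ/Q = √(0.0488) = 0.221
Q = 1.32e+06, so δQ = 0.221 × 1.32e+06 = 2.92e+05.

(1.32 ± 0.292) × 10^6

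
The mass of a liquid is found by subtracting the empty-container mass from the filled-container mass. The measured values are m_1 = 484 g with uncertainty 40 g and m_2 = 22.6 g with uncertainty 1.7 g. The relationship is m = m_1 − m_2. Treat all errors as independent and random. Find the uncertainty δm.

40.0 g

m is a linear combination, so absolute uncertainties add in quadrature:
  (δm_1)² = 1600;  (δm_2)² = 2.89
δm = √(1600) = 40.0 g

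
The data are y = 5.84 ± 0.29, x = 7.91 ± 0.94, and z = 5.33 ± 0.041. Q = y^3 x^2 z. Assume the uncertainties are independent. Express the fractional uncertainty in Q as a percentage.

28.1%

Since Q is a product/quotient, work with relative uncertainties:
  (3·δy/y)² = (3×0.0497)² = 0.0222;  (2·δx/x)² = (2×0.119)² = 0.0565;  (1·δz/z)² = (1×0.00769)² = 5.92e-05
δQ/Q = √(0.0787) = 0.281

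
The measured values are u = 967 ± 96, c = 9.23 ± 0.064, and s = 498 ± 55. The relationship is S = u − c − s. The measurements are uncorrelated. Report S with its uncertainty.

Absolute uncertainties add in quadrature for a linear combination:
  (δu)² = 9220;  (δc)² = 0.00410;  (δs)² = 3020
δS = √(12200) = 111
S = 460.

460 ± 111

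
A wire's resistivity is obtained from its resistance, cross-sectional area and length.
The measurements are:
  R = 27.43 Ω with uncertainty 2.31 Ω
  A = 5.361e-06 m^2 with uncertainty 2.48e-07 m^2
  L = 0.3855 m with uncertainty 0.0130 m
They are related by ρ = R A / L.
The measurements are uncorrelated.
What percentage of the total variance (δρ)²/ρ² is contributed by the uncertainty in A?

20.6%

(δρ/ρ)² = (1·δR/R)² + (1·δA/A)² + (-1·δL/L)²
  R term: (1×0.0842)² = 0.00709
  A term: (1×0.0463)² = 0.00214
  L term: (-1×0.0337)² = 0.00114
Total = 0.0104. Share from A = 0.00214/0.0104 = 0.206.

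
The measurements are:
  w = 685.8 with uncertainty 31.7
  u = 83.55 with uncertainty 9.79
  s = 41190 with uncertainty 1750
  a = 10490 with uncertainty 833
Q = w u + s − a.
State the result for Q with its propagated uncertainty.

Let p = w·u = 57300. δp/p = √((1·δw/w)² + (1·δu/u)²) = √(0.00214 + 0.0137) = 0.126, so δp = 7220.
Q = p + s − a: δQ = √(δp² + δs² + δa²) = √(5.21e+07 + 3.06e+06 + 6.94e+05) = 7470
Q = 88000.

88000 ± 7470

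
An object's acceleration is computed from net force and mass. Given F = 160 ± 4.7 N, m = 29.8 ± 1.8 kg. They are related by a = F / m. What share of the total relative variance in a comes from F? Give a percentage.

19.1%

(δa/a)² = (1·δF/F)² + (-1·δm/m)²
  F term: (1×0.0294)² = 0.000863
  m term: (-1×0.0604)² = 0.00365
Total = 0.00451. Share from F = 0.000863/0.00451 = 0.191.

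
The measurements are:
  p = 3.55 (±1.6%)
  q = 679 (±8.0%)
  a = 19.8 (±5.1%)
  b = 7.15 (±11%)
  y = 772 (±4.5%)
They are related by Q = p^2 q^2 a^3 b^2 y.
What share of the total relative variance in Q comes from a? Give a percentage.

(δQ/Q)² = (2·δp/p)² + (2·δq/q)² + (3·δa/a)² + (2·δb/b)² + (1·δy/y)²
  p term: (2×0.0160)² = 0.00102
  q term: (2×0.0800)² = 0.0256
  a term: (3×0.0510)² = 0.0234
  b term: (2×0.110)² = 0.0484
  y term: (1×0.0450)² = 0.00203
Total = 0.100. Share from a = 0.0234/0.100 = 0.233.

23.3%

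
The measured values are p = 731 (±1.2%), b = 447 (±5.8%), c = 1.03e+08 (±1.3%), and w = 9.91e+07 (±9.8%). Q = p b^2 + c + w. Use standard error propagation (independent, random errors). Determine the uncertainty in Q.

Let h = p·b^2 = 1.46e+08. δh/h = √((1·δp/p)² + (2·δb/b)²) = √(0.000144 + 0.0135) = 0.117, so δh = 1.7e+07.
Q = h + c + w: δQ = √(δh² + δc² + δw²) = √(2.9e+14 + 1.79e+12 + 9.43e+13) = 1.97e+07

1.97e+07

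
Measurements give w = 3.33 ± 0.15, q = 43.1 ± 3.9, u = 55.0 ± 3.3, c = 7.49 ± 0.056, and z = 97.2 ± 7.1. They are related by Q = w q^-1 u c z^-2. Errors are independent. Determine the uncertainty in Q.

Relative error in a monomial: (δQ/Q)² = Σ (nᵢ · δxᵢ/xᵢ)².
  (1·δw/w)² = (1×0.0450)² = 0.00203;  (-1·δq/q)² = (-1×0.0905)² = 0.00819;  (1·δu/u)² = (1×0.0600)² = 0.00360;  (1·δc/c)² = (1×0.00748)² = 5.59e-05;  (-2·δz/z)² = (-2×0.0730)² = 0.0213
δQ/Q = √(0.0352) = 0.188
Q = 0.00337, so δQ = 0.188 × 0.00337 = 0.000632.

0.000632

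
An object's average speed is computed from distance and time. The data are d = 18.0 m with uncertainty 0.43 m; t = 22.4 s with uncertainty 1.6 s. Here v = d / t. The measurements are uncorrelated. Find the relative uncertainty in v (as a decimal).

Relative error in a monomial: (δv/v)² = Σ (nᵢ · δxᵢ/xᵢ)².
  (1·δd/d)² = (1×0.0239)² = 0.000571;  (-1·δt/t)² = (-1×0.0714)² = 0.00510
δv/v = √(0.00567) = 0.0753

0.0753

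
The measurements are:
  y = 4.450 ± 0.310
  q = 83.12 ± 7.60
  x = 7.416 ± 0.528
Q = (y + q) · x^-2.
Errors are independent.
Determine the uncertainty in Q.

Let u = y + q = 87.57. δu = √(δy² + δq²) = √(0.0961 + 57.8) = 7.61, so δu/u = 0.0869.
Q is then a monomial in u, x:
δQ/Q = √((δu/u)² + (-2·δx/x)²) = √(0.00754 + 0.0203) = 0.167
Q = 1.592, so δQ = 0.167 × 1.592 = 0.266.

0.266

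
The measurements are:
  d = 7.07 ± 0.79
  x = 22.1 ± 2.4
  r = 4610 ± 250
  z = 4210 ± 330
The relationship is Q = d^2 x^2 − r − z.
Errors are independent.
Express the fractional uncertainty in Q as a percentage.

Let p = d^2·x^2 = 24400. δp/p = √((2·δd/d)² + (2·δx/x)²) = √(0.0499 + 0.0472) = 0.312, so δp = 7610.
Q = p − r − z: δQ = √(δp² + δr² + δz²) = √(5.79e+07 + 62500 + 1.09e+05) = 7620
Q = 15600, so δQ/Q = 7620/15600 = 0.489.

48.9%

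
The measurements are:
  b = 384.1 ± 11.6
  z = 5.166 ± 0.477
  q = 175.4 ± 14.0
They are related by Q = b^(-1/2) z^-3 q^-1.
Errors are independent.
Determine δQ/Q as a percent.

For a monomial Q ∝ b^(-1/2), z^-3, q^-1, fractional errors add in quadrature:
  (−½·δb/b)² = (-0.5×0.0302)² = 0.000228;  (-3·δz/z)² = (-3×0.0923)² = 0.0767;  (-1·δq/q)² = (-1×0.0798)² = 0.00637
δQ/Q = √(0.0833) = 0.289

28.9%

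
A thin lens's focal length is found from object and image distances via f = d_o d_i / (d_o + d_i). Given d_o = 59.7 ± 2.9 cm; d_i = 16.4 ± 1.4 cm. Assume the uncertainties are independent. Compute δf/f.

∂f/∂d_o = (d_i/(d_o+d_i))² = 0.0464;  ∂f/∂d_i = (d_o/(d_o+d_i))² = 0.615
δf = √((∂f/∂d_o · δd_o)² + (∂f/∂d_i · δd_i)²) = √(0.0181 + 0.742) = 0.872 cm
f = 12.9 cm, so δf/f = 0.872/12.9 = 0.0678.

0.0678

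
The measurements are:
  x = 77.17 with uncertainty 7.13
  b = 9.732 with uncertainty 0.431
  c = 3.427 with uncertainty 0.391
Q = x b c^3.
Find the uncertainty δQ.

For a monomial Q ∝ x, b, c^3, fractional errors add in quadrature:
  (1·δx/x)² = (1×0.0924)² = 0.00854;  (1·δb/b)² = (1×0.0443)² = 0.00196;  (3·δc/c)² = (3×0.114)² = 0.117
δQ/Q = √(0.128) = 0.357
Q = 30230, so δQ = 0.357 × 30230 = 10800.

10800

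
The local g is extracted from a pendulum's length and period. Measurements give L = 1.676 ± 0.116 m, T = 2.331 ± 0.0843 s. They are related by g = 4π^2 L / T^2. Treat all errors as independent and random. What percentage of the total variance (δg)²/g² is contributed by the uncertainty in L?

(δg/g)² = (1·δL/L)² + (-2·δT/T)²
  L term: (1×0.0692)² = 0.00479
  T term: (-2×0.0362)² = 0.00523
Total = 0.0100. Share from L = 0.00479/0.0100 = 0.478.

47.8%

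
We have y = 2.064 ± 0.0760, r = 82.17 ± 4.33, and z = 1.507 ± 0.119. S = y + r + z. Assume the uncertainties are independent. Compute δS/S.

0.0505

Sums and differences: (δS)² = Σ (cᵢ δxᵢ)².
  (δy)² = 0.00578;  (δr)² = 18.7;  (δz)² = 0.0142
δS = √(18.8) = 4.33
S = 85.74, so δS/S = 4.33/85.74 = 0.0505.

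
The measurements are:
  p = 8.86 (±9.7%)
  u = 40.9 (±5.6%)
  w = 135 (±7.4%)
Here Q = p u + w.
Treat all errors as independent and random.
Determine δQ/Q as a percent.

8.40%

Let h = p·u = 362. δh/h = √((1·δp/p)² + (1·δu/u)²) = √(0.00941 + 0.00314) = 0.112, so δh = 40.6.
Q = h + w: δQ = √(δh² + δw²) = √(1650 + 99.8) = 41.8
Q = 497, so δQ/Q = 41.8/497 = 0.0840.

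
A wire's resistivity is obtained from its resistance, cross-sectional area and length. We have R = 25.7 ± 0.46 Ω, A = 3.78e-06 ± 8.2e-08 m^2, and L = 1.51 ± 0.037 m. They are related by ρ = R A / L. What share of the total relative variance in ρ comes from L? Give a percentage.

(δρ/ρ)² = (1·δR/R)² + (1·δA/A)² + (-1·δL/L)²
  R term: (1×0.0179)² = 0.000320
  A term: (1×0.0217)² = 0.000471
  L term: (-1×0.0245)² = 0.000600
Total = 0.00139. Share from L = 0.000600/0.00139 = 0.432.

43.2%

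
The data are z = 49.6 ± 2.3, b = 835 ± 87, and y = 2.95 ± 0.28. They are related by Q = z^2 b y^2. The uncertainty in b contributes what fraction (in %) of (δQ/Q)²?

(δQ/Q)² = (2·δz/z)² + (1·δb/b)² + (2·δy/y)²
  z term: (2×0.0464)² = 0.00860
  b term: (1×0.104)² = 0.0109
  y term: (2×0.0949)² = 0.0360
Total = 0.0555. Share from b = 0.0109/0.0555 = 0.196.

19.6%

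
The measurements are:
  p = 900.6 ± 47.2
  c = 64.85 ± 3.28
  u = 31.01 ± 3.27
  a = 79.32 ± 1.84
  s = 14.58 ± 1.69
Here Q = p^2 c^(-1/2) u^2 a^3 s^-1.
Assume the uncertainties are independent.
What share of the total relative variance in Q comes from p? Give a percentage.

14.8%

(δQ/Q)² = (2·δp/p)² + (−½·δc/c)² + (2·δu/u)² + (3·δa/a)² + (-1·δs/s)²
  p term: (2×0.0524)² = 0.0110
  c term: (-0.5×0.0506)² = 0.000640
  u term: (2×0.105)² = 0.0445
  a term: (3×0.0232)² = 0.00484
  s term: (-1×0.116)² = 0.0134
Total = 0.0744. Share from p = 0.0110/0.0744 = 0.148.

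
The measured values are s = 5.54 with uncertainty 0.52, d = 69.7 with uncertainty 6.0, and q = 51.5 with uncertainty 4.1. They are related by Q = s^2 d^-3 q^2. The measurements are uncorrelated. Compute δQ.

Each factor contributes (exponent × relative error)² to (δQ/Q)²:
  (2·δs/s)² = (2×0.0939)² = 0.0352;  (-3·δd/d)² = (-3×0.0861)² = 0.0667;  (2·δq/q)² = (2×0.0796)² = 0.0254
δQ/Q = √(0.127) = 0.357
Q = 0.240, so δQ = 0.357 × 0.240 = 0.0858.

0.0858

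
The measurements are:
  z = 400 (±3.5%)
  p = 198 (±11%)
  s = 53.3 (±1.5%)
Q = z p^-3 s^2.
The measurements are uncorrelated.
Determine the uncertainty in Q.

0.0488

Relative error in a monomial: (δQ/Q)² = Σ (nᵢ · δxᵢ/xᵢ)².
  (1·δz/z)² = (1×0.0350)² = 0.00123;  (-3·δp/p)² = (-3×0.110)² = 0.109;  (2·δs/s)² = (2×0.0150)² = 0.000900
δQ/Q = √(0.111) = 0.333
Q = 0.146, so δQ = 0.333 × 0.146 = 0.0488.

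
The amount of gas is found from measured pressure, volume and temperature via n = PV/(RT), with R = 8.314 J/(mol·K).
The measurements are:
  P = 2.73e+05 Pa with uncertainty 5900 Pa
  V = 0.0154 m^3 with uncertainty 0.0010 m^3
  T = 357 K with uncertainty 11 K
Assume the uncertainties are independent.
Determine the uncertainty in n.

0.106 mol

Products/powers → add relative errors in quadrature, weighted by exponent:
  (1·δP/P)² = (1×0.0216)² = 0.000467;  (1·δV/V)² = (1×0.0649)² = 0.00422;  (-1·δT/T)² = (-1×0.0308)² = 0.000949
δn/n = √(0.00563) = 0.0751
n = 1.42 mol, so δn = 0.0751 × 1.42 = 0.106 mol.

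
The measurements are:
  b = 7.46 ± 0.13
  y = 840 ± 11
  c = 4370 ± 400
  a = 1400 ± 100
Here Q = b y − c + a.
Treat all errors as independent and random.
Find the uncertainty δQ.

434

Let p = b·y = 6270. δp/p = √((1·δb/b)² + (1·δy/y)²) = √(0.000304 + 0.000171) = 0.0218, so δp = 137.
Q = p − c + a: δQ = √(δp² + δc² + δa²) = √(18700 + 1.6e+05 + 10000) = 434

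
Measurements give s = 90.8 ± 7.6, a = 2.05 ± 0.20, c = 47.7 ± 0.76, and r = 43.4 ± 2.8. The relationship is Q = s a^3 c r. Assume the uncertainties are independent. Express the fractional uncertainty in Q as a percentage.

31.2%

Each factor contributes (exponent × relative error)² to (δQ/Q)²:
  (1·δs/s)² = (1×0.0837)² = 0.00701;  (3·δa/a)² = (3×0.0976)² = 0.0857;  (1·δc/c)² = (1×0.0159)² = 0.000254;  (1·δr/r)² = (1×0.0645)² = 0.00416
δQ/Q = √(0.0971) = 0.312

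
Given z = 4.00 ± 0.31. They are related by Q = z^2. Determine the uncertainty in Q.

2.48

Q is a product of powers, so relative uncertainties combine in quadrature:
  (2·δz/z)² = (2×0.0775)² = 0.0240
δQ/Q = √(0.0240) = 0.155
Q = 16.0, so δQ = 0.155 × 16.0 = 2.48.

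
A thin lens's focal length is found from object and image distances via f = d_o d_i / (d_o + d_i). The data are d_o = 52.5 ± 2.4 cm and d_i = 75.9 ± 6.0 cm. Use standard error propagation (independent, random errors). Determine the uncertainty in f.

∂f/∂d_o = (d_i/(d_o+d_i))² = 0.349;  ∂f/∂d_i = (d_o/(d_o+d_i))² = 0.167
δf = √((∂f/∂d_o · δd_o)² + (∂f/∂d_i · δd_i)²) = √(0.703 + 1.01) = 1.31 cm

1.31 cm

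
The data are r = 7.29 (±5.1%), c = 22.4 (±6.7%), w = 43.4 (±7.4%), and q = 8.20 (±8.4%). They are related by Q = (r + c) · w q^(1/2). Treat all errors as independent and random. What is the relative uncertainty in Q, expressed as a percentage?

Let u = r + c = 29.7. δu = √(δr² + δc²) = √(0.138 + 2.25) = 1.55, so δu/u = 0.0521.
Q is then a monomial in u, w, q:
δQ/Q = √((δu/u)² + (1·δw/w)² + (½·δq/q)²) = √(0.00271 + 0.00548 + 0.00176) = 0.0998

9.98%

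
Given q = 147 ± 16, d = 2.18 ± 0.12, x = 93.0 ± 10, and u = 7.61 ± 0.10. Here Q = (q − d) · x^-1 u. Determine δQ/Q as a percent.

Let w = q − d = 145. δw = √(δq² + δd²) = √(256 + 0.0144) = 16.0, so δw/w = 0.110.
Q is then a monomial in w, x, u:
δQ/Q = √((δw/w)² + (-1·δx/x)² + (1·δu/u)²) = √(0.0122 + 0.0116 + 0.000173) = 0.155

15.5%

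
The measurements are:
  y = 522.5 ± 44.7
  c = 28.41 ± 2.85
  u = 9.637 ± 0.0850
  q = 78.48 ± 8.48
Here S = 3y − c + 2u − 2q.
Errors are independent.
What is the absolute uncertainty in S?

135

S is a linear combination, so absolute uncertainties add in quadrature:
  (3·δy)² = 18000;  (δc)² = 8.12;  (2·δu)² = 0.0289;  (2·δq)² = 288
δS = √(18300) = 135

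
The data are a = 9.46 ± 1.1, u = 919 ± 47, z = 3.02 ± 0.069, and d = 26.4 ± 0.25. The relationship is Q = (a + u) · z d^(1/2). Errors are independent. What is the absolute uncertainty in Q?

803

Let w = a + u = 928. δw = √(δa² + δu²) = √(1.21 + 2210) = 47.0, so δw/w = 0.0506.
Q is then a monomial in w, z, d:
δQ/Q = √((δw/w)² + (1·δz/z)² + (½·δd/d)²) = √(0.00256 + 0.000522 + 2.24e-05) = 0.0558
Q = 14400, so δQ = 0.0558 × 14400 = 803.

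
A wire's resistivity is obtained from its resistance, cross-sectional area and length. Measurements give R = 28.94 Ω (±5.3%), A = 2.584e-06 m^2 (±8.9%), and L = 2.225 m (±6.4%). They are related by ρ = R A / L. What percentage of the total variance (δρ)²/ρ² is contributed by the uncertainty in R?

(δρ/ρ)² = (1·δR/R)² + (1·δA/A)² + (-1·δL/L)²
  R term: (1×0.0530)² = 0.00281
  A term: (1×0.0890)² = 0.00792
  L term: (-1×0.0640)² = 0.00410
Total = 0.0148. Share from R = 0.00281/0.0148 = 0.189.

18.9%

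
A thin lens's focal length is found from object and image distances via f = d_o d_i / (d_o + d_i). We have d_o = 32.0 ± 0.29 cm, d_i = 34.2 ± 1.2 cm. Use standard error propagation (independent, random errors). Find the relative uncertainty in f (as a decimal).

0.0176

∂f/∂d_o = (d_i/(d_o+d_i))² = 0.267;  ∂f/∂d_i = (d_o/(d_o+d_i))² = 0.234
δf = √((∂f/∂d_o · δd_o)² + (∂f/∂d_i · δd_i)²) = √(0.00599 + 0.0786) = 0.291 cm
f = 16.5 cm, so δf/f = 0.291/16.5 = 0.0176.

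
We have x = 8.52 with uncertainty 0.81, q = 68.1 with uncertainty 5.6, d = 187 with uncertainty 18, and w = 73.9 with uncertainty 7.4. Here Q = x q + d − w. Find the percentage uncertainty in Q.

10.9%

Let p = x·q = 580. δp/p = √((1·δx/x)² + (1·δq/q)²) = √(0.00904 + 0.00676) = 0.126, so δp = 72.9.
Q = p + d − w: δQ = √(δp² + δd² + δw²) = √(5320 + 324 + 54.8) = 75.5
Q = 693, so δQ/Q = 75.5/693 = 0.109.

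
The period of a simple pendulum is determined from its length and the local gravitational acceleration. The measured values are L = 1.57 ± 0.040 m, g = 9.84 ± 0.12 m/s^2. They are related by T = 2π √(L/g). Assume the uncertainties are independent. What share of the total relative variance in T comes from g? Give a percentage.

18.6%

(δT/T)² = (½·δL/L)² + (−½·δg/g)²
  L term: (0.5×0.0255)² = 0.000162
  g term: (-0.5×0.0122)² = 3.72e-05
Total = 0.000199. Share from g = 3.72e-05/0.000199 = 0.186.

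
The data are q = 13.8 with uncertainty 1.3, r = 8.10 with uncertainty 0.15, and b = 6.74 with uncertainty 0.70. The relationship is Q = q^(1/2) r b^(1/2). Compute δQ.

Q is a product of powers, so relative uncertainties combine in quadrature:
  (½·δq/q)² = (0.5×0.0942)² = 0.00222;  (1·δr/r)² = (1×0.0185)² = 0.000343;  (½·δb/b)² = (0.5×0.104)² = 0.00270
δQ/Q = √(0.00526) = 0.0725
Q = 78.1, so δQ = 0.0725 × 78.1 = 5.66.

5.66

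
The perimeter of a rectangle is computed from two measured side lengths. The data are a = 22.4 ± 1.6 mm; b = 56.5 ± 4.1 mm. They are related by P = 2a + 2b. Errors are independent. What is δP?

Absolute uncertainties add in quadrature for a linear combination:
  (2·δa)² = 10.2;  (2·δb)² = 67.2
δP = √(77.5) = 8.80 mm

8.80 mm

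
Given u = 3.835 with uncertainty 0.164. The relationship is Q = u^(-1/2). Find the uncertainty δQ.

Relative error in a monomial: (δQ/Q)² = Σ (nᵢ · δxᵢ/xᵢ)².
  (−½·δu/u)² = (-0.5×0.0428)² = 0.000457
δQ/Q = √(0.000457) = 0.0214
Q = 0.5106, so δQ = 0.0214 × 0.5106 = 0.0109.

0.0109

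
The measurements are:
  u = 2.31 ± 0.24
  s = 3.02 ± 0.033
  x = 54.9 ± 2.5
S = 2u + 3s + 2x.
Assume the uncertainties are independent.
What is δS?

5.02

Each term contributes (cᵢ δxᵢ)² to (δS)²:
  (2·δu)² = 0.230;  (3·δs)² = 0.00980;  (2·δx)² = 25.0
δS = √(25.2) = 5.02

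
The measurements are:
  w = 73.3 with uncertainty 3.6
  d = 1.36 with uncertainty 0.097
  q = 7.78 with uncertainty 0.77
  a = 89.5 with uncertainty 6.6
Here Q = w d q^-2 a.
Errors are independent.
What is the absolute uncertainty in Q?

33.7

Each factor contributes (exponent × relative error)² to (δQ/Q)²:
  (1·δw/w)² = (1×0.0491)² = 0.00241;  (1·δd/d)² = (1×0.0713)² = 0.00509;  (-2·δq/q)² = (-2×0.0990)² = 0.0392;  (1·δa/a)² = (1×0.0737)² = 0.00544
δQ/Q = √(0.0521) = 0.228
Q = 147, so δQ = 0.228 × 147 = 33.7.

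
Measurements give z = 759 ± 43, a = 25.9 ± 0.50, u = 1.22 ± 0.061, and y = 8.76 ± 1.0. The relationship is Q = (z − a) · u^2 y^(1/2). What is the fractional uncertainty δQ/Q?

Let w = z − a = 733. δw = √(δz² + δa²) = √(1850 + 0.250) = 43.0, so δw/w = 0.0587.
Q is then a monomial in w, u, y:
δQ/Q = √((δw/w)² + (2·δu/u)² + (½·δy/y)²) = √(0.00344 + 0.0100 + 0.00326) = 0.129

0.129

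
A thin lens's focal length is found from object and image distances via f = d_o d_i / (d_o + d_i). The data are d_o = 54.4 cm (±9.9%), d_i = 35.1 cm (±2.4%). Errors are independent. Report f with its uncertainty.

21.3 ± 0.885 cm

∂f/∂d_o = (d_i/(d_o+d_i))² = 0.154;  ∂f/∂d_i = (d_o/(d_o+d_i))² = 0.369
δf = √((∂f/∂d_o · δd_o)² + (∂f/∂d_i · δd_i)²) = √(0.686 + 0.0969) = 0.885 cm
f = 21.3 cm.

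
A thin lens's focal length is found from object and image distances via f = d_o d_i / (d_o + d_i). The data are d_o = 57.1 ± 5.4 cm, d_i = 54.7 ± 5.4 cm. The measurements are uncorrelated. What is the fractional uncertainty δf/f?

0.0684

∂f/∂d_o = (d_i/(d_o+d_i))² = 0.239;  ∂f/∂d_i = (d_o/(d_o+d_i))² = 0.261
δf = √((∂f/∂d_o · δd_o)² + (∂f/∂d_i · δd_i)²) = √(1.67 + 1.98) = 1.91 cm
f = 27.9 cm, so δf/f = 1.91/27.9 = 0.0684.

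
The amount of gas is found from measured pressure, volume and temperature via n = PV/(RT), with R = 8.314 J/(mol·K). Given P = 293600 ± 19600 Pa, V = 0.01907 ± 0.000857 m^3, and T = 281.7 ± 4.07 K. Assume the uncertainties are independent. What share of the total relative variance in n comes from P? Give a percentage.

66.7%

(δn/n)² = (1·δP/P)² + (1·δV/V)² + (-1·δT/T)²
  P term: (1×0.0668)² = 0.00446
  V term: (1×0.0449)² = 0.00202
  T term: (-1×0.0144)² = 0.000209
Total = 0.00668. Share from P = 0.00446/0.00668 = 0.667.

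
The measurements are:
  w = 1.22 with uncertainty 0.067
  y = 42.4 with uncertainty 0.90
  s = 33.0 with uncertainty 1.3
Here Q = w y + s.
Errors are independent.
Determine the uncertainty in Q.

3.31

Let p = w·y = 51.7. δp/p = √((1·δw/w)² + (1·δy/y)²) = √(0.00302 + 0.000451) = 0.0589, so δp = 3.05.
Q = p + s: δQ = √(δp² + δs²) = √(9.28 + 1.69) = 3.31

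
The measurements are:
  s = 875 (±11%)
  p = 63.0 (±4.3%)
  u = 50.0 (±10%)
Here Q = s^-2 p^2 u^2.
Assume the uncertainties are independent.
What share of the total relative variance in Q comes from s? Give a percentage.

(δQ/Q)² = (-2·δs/s)² + (2·δp/p)² + (2·δu/u)²
  s term: (-2×0.110)² = 0.0484
  p term: (2×0.0430)² = 0.00740
  u term: (2×0.100)² = 0.0400
Total = 0.0958. Share from s = 0.0484/0.0958 = 0.505.

50.5%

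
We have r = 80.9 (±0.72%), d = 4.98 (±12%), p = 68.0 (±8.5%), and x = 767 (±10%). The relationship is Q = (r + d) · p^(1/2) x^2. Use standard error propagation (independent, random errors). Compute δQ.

8.53e+07

Let u = r + d = 85.9. δu = √(δr² + δd²) = √(0.339 + 0.357) = 0.835, so δu/u = 0.00972.
Q is then a monomial in u, p, x:
δQ/Q = √((δu/u)² + (½·δp/p)² + (2·δx/x)²) = √(9.44e-05 + 0.00181 + 0.0400) = 0.205
Q = 4.17e+08, so δQ = 0.205 × 4.17e+08 = 8.53e+07.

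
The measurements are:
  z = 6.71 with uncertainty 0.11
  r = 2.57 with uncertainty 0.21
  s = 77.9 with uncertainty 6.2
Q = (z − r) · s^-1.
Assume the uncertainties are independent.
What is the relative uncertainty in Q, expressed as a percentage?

Let u = z − r = 4.14. δu = √(δz² + δr²) = √(0.0121 + 0.0441) = 0.237, so δu/u = 0.0573.
Q is then a monomial in u, s:
δQ/Q = √((δu/u)² + (-1·δs/s)²) = √(0.00328 + 0.00633) = 0.0980

9.80%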